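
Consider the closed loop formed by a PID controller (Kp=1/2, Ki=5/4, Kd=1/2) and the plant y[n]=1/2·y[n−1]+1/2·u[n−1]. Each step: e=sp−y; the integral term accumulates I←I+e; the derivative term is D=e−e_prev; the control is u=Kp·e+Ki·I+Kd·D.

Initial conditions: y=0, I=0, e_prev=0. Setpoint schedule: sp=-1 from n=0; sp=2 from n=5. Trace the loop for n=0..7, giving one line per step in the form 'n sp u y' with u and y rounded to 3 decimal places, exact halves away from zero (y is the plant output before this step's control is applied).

0 -1 -2.250 0.000
1 -1 -0.469 -1.125
2 -1 -1.613 -0.797
3 -1 -0.785 -1.205
4 -1 -1.205 -0.995
5 2 5.880 -1.100
6 2 0.350 2.390
7 2 3.903 1.370

(exact arithmetic carried between steps; '≈' marks a value shown rounded to 6 d.p. or computed from one; I and e_prev carry over from the previous line; the table rounds u and y to 3 d.p., halves away from zero)
n=0: y=0, sp=-1, e=sp−y=-1; I=-1, D=e−e_prev=-1; u=1/2·(-1)+5/4·(-1)+1/2·(-1)=-2.25; next y=1/2·0+1/2·(-2.25)=-1.125
n=1: y=-1.125, sp=-1, e=sp−y=0.125; I=-0.875, D=e−e_prev=1.125; u=1/2·0.125+5/4·(-0.875)+1/2·1.125=-0.46875; next y=1/2·(-1.125)+1/2·(-0.46875)=-0.796875
n=2: y=-0.796875, sp=-1, e=sp−y=-0.203125; I=-1.078125, D=e−e_prev=-0.328125; u=1/2·(-0.203125)+5/4·(-1.078125)+1/2·(-0.328125)≈-1.613281; next y=1/2·(-0.796875)+1/2·(-1.613281)≈-1.205078
n=3: y≈-1.205078, sp=-1, e=sp−y≈0.205078; I≈-0.873047, D=e−e_prev≈0.408203; u=1/2·0.205078+5/4·(-0.873047)+1/2·0.408203≈-0.784668; next y=1/2·(-1.205078)+1/2·(-0.784668)≈-0.994873
n=4: y≈-0.994873, sp=-1, e=sp−y≈-0.005127; I≈-0.878174, D=e−e_prev≈-0.210205; u=1/2·(-0.005127)+5/4·(-0.878174)+1/2·(-0.210205)≈-1.205383; next y=1/2·(-0.994873)+1/2·(-1.205383)≈-1.100128
n=5: y≈-1.100128, sp=2, e=sp−y≈3.100128; I≈2.221954, D=e−e_prev≈3.105255; u=1/2·3.100128+5/4·2.221954+1/2·3.105255≈5.880135; next y=1/2·(-1.100128)+1/2·5.880135≈2.390003
n=6: y≈2.390003, sp=2, e=sp−y≈-0.390003; I≈1.831951, D=e−e_prev≈-3.490131; u=1/2·(-0.390003)+5/4·1.831951+1/2·(-3.490131)≈0.349872; next y=1/2·2.390003+1/2·0.349872≈1.369937
n=7: y≈1.369937, sp=2, e=sp−y≈0.630063; I≈2.462014, D=e−e_prev≈1.020066; u=1/2·0.630063+5/4·2.462014+1/2·1.020066≈3.902581; next y=1/2·1.369937+1/2·3.902581≈2.636259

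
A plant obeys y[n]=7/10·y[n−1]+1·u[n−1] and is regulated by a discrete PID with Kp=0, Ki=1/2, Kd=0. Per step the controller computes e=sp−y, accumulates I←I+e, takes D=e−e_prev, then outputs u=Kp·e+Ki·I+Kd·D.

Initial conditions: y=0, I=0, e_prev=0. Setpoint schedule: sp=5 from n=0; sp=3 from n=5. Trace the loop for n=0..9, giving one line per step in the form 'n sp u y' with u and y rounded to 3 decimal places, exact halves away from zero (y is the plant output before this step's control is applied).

(exact arithmetic carried between steps; '≈' marks a value shown rounded to 6 d.p. or computed from one; I and e_prev carry over from the previous line; the table rounds u and y to 3 d.p., halves away from zero)
n=0: y=0, sp=5, e=sp−y=5; I=5, D=e−e_prev=5; u=0·5+1/2·5+0·5=2.5; next y=7/10·0+1·2.5=2.5
n=1: y=2.5, sp=5, e=sp−y=2.5; I=7.5, D=e−e_prev=-2.5; u=0·2.5+1/2·7.5+0·(-2.5)=3.75; next y=7/10·2.5+1·3.75=5.5
n=2: y=5.5, sp=5, e=sp−y=-0.5; I=7, D=e−e_prev=-3; u=0·(-0.5)+1/2·7+0·(-3)=3.5; next y=7/10·5.5+1·3.5=7.35
n=3: y=7.35, sp=5, e=sp−y=-2.35; I=4.65, D=e−e_prev=-1.85; u=0·(-2.35)+1/2·4.65+0·(-1.85)=2.325; next y=7/10·7.35+1·2.325=7.47
n=4: y=7.47, sp=5, e=sp−y=-2.47; I=2.18, D=e−e_prev=-0.12; u=0·(-2.47)+1/2·2.18+0·(-0.12)=1.09; next y=7/10·7.47+1·1.09=6.319
n=5: y=6.319, sp=3, e=sp−y=-3.319; I=-1.139, D=e−e_prev=-0.849; u=0·(-3.319)+1/2·(-1.139)+0·(-0.849)=-0.5695; next y=7/10·6.319+1·(-0.5695)=3.8538
n=6: y=3.8538, sp=3, e=sp−y=-0.8538; I=-1.9928, D=e−e_prev=2.4652; u=0·(-0.8538)+1/2·(-1.9928)+0·2.4652=-0.9964; next y=7/10·3.8538+1·(-0.9964)=1.70126
n=7: y=1.70126, sp=3, e=sp−y=1.29874; I=-0.69406, D=e−e_prev=2.15254; u=0·1.29874+1/2·(-0.69406)+0·2.15254=-0.34703; next y=7/10·1.70126+1·(-0.34703)=0.843852
n=8: y=0.843852, sp=3, e=sp−y=2.156148; I=1.462088, D=e−e_prev=0.857408; u=0·2.156148+1/2·1.462088+0·0.857408=0.731044; next y=7/10·0.843852+1·0.731044≈1.321740
n=9: y≈1.321740, sp=3, e=sp−y≈1.678260; I≈3.140348, D=e−e_prev≈-0.477888; u=0·1.678260+1/2·3.140348+0·(-0.477888)≈1.570174; next y=7/10·1.321740+1·1.570174≈2.495392

0 5 2.500 0.000
1 5 3.750 2.500
2 5 3.500 5.500
3 5 2.325 7.350
4 5 1.090 7.470
5 3 -0.570 6.319
6 3 -0.996 3.854
7 3 -0.347 1.701
8 3 0.731 0.844
9 3 1.570 1.322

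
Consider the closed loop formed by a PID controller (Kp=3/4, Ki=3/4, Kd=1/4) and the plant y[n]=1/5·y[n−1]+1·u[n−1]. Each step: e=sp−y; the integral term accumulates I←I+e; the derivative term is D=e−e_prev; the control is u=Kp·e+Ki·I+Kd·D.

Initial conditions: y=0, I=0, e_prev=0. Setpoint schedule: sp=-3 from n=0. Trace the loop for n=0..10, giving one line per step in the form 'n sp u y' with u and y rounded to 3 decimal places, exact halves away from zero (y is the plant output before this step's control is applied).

0 -3 -5.250 0.000
1 -3 2.438 -5.250
2 -3 -8.803 1.388
3 -3 6.914 -8.526
4 -3 -15.455 5.208
5 -3 16.160 -14.413
6 -3 -28.644 13.278
7 -3 34.787 -25.989
8 -3 -55.049 29.589
9 -3 72.164 -49.132
10 -3 -107.989 62.338

(exact arithmetic carried between steps; '≈' marks a value shown rounded to 6 d.p. or computed from one; I and e_prev carry over from the previous line; the table rounds u and y to 3 d.p., halves away from zero)
n=0: y=0, sp=-3, e=sp−y=-3; I=-3, D=e−e_prev=-3; u=3/4·(-3)+3/4·(-3)+1/4·(-3)=-5.25; next y=1/5·0+1·(-5.25)=-5.25
n=1: y=-5.25, sp=-3, e=sp−y=2.25; I=-0.75, D=e−e_prev=5.25; u=3/4·2.25+3/4·(-0.75)+1/4·5.25=2.4375; next y=1/5·(-5.25)+1·2.4375=1.3875
n=2: y=1.3875, sp=-3, e=sp−y=-4.3875; I=-5.1375, D=e−e_prev=-6.6375; u=3/4·(-4.3875)+3/4·(-5.1375)+1/4·(-6.6375)=-8.803125; next y=1/5·1.3875+1·(-8.803125)=-8.525625
n=3: y=-8.525625, sp=-3, e=sp−y=5.525625; I=0.388125, D=e−e_prev=9.913125; u=3/4·5.525625+3/4·0.388125+1/4·9.913125≈6.913594; next y=1/5·(-8.525625)+1·6.913594≈5.208469
n=4: y≈5.208469, sp=-3, e=sp−y≈-8.208469; I≈-7.820344, D=e−e_prev≈-13.734094; u=3/4·(-8.208469)+3/4·(-7.820344)+1/4·(-13.734094)≈-15.455133; next y=1/5·5.208469+1·(-15.455133)≈-14.413439
n=5: y≈-14.413439, sp=-3, e=sp−y≈11.413439; I≈3.593095, D=e−e_prev≈19.621908; u=3/4·11.413439+3/4·3.593095+1/4·19.621908≈16.160378; next y=1/5·(-14.413439)+1·16.160378≈13.277690
n=6: y≈13.277690, sp=-3, e=sp−y≈-16.277690; I≈-12.684595, D=e−e_prev≈-27.691129; u=3/4·(-16.277690)+3/4·(-12.684595)+1/4·(-27.691129)≈-28.644496; next y=1/5·13.277690+1·(-28.644496)≈-25.988958
n=7: y≈-25.988958, sp=-3, e=sp−y≈22.988958; I≈10.304363, D=e−e_prev≈39.266648; u=3/4·22.988958+3/4·10.304363+1/4·39.266648≈34.786652; next y=1/5·(-25.988958)+1·34.786652≈29.588861
n=8: y≈29.588861, sp=-3, e=sp−y≈-32.588861; I≈-22.284498, D=e−e_prev≈-55.577819; u=3/4·(-32.588861)+3/4·(-22.284498)+1/4·(-55.577819)≈-55.049474; next y=1/5·29.588861+1·(-55.049474)≈-49.131702
n=9: y≈-49.131702, sp=-3, e=sp−y≈46.131702; I≈23.847204, D=e−e_prev≈78.720562; u=3/4·46.131702+3/4·23.847204+1/4·78.720562≈72.164319; next y=1/5·(-49.131702)+1·72.164319≈62.337979
n=10: y≈62.337979, sp=-3, e=sp−y≈-65.337979; I≈-41.490776, D=e−e_prev≈-111.469681; u=3/4·(-65.337979)+3/4·(-41.490776)+1/4·(-111.469681)≈-107.988986; next y=1/5·62.337979+1·(-107.988986)≈-95.521390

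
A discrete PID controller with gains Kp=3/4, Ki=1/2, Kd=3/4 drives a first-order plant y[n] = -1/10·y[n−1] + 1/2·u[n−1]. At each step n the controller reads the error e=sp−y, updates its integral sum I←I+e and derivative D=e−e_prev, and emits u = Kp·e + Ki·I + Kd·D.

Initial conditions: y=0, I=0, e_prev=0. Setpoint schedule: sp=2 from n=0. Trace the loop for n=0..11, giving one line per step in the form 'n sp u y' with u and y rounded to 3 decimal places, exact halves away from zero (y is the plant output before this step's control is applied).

(exact arithmetic carried between steps; '≈' marks a value shown rounded to 6 d.p. or computed from one; I and e_prev carry over from the previous line; the table rounds u and y to 3 d.p., halves away from zero)
n=0: y=0, sp=2, e=sp−y=2; I=2, D=e−e_prev=2; u=3/4·2+1/2·2+3/4·2=4; next y=-1/10·0+1/2·4=2
n=1: y=2, sp=2, e=sp−y=0; I=2, D=e−e_prev=-2; u=3/4·0+1/2·2+3/4·(-2)=-0.5; next y=-1/10·2+1/2·(-0.5)=-0.45
n=2: y=-0.45, sp=2, e=sp−y=2.45; I=4.45, D=e−e_prev=2.45; u=3/4·2.45+1/2·4.45+3/4·2.45=5.9; next y=-1/10·(-0.45)+1/2·5.9=2.995
n=3: y=2.995, sp=2, e=sp−y=-0.995; I=3.455, D=e−e_prev=-3.445; u=3/4·(-0.995)+1/2·3.455+3/4·(-3.445)=-1.6025; next y=-1/10·2.995+1/2·(-1.6025)=-1.10075
n=4: y=-1.10075, sp=2, e=sp−y=3.10075; I=6.55575, D=e−e_prev=4.09575; u=3/4·3.10075+1/2·6.55575+3/4·4.09575=8.67525; next y=-1/10·(-1.10075)+1/2·8.67525=4.4477
n=5: y=4.4477, sp=2, e=sp−y=-2.4477; I=4.10805, D=e−e_prev=-5.54845; u=3/4·(-2.4477)+1/2·4.10805+3/4·(-5.54845)≈-3.943088; next y=-1/10·4.4477+1/2·(-3.943088)≈-2.416314
n=6: y≈-2.416314, sp=2, e=sp−y≈4.416314; I≈8.524364, D=e−e_prev≈6.864014; u=3/4·4.416314+1/2·8.524364+3/4·6.864014≈12.722428; next y=-1/10·(-2.416314)+1/2·12.722428≈6.602845
n=7: y≈6.602845, sp=2, e=sp−y≈-4.602845; I≈3.921519, D=e−e_prev≈-9.019159; u=3/4·(-4.602845)+1/2·3.921519+3/4·(-9.019159)≈-8.255744; next y=-1/10·6.602845+1/2·(-8.255744)≈-4.788156
n=8: y≈-4.788156, sp=2, e=sp−y≈6.788156; I≈10.709675, D=e−e_prev≈11.391001; u=3/4·6.788156+1/2·10.709675+3/4·11.391001≈18.989206; next y=-1/10·(-4.788156)+1/2·18.989206≈9.973419
n=9: y≈9.973419, sp=2, e=sp−y≈-7.973419; I≈2.736256, D=e−e_prev≈-14.761575; u=3/4·(-7.973419)+1/2·2.736256+3/4·(-14.761575)≈-15.683117; next y=-1/10·9.973419+1/2·(-15.683117)≈-8.838900
n=10: y≈-8.838900, sp=2, e=sp−y≈10.838900; I≈13.575157, D=e−e_prev≈18.812319; u=3/4·10.838900+1/2·13.575157+3/4·18.812319≈29.025993; next y=-1/10·(-8.838900)+1/2·29.025993≈15.396886
n=11: y≈15.396886, sp=2, e=sp−y≈-13.396886; I≈0.178270, D=e−e_prev≈-24.235787; u=3/4·(-13.396886)+1/2·0.178270+3/4·(-24.235787)≈-28.135370; next y=-1/10·15.396886+1/2·(-28.135370)≈-15.607373

0 2 4.000 0.000
1 2 -0.500 2.000
2 2 5.900 -0.450
3 2 -1.603 2.995
4 2 8.675 -1.101
5 2 -3.943 4.448
6 2 12.722 -2.416
7 2 -8.256 6.603
8 2 18.989 -4.788
9 2 -15.683 9.973
10 2 29.026 -8.839
11 2 -28.135 15.397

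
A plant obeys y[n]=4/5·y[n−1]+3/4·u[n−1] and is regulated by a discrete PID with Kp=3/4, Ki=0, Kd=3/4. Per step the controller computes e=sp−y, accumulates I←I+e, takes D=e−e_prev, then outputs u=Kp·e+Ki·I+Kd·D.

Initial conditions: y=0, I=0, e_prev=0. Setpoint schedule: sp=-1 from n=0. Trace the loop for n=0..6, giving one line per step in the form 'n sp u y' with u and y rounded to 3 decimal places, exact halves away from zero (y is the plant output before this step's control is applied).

0 -1 -1.500 0.000
1 -1 0.938 -1.125
2 -1 -1.298 -0.197
3 -1 0.799 -1.131
4 -1 -1.140 -0.306
5 -1 0.670 -1.100
6 -1 -1.009 -0.377

(exact arithmetic carried between steps; '≈' marks a value shown rounded to 6 d.p. or computed from one; I and e_prev carry over from the previous line; the table rounds u and y to 3 d.p., halves away from zero)
n=0: y=0, sp=-1, e=sp−y=-1; I=-1, D=e−e_prev=-1; u=3/4·(-1)+0·(-1)+3/4·(-1)=-1.5; next y=4/5·0+3/4·(-1.5)=-1.125
n=1: y=-1.125, sp=-1, e=sp−y=0.125; I=-0.875, D=e−e_prev=1.125; u=3/4·0.125+0·(-0.875)+3/4·1.125=0.9375; next y=4/5·(-1.125)+3/4·0.9375=-0.196875
n=2: y=-0.196875, sp=-1, e=sp−y=-0.803125; I=-1.678125, D=e−e_prev=-0.928125; u=3/4·(-0.803125)+0·(-1.678125)+3/4·(-0.928125)≈-1.298438; next y=4/5·(-0.196875)+3/4·(-1.298438)≈-1.131328
n=3: y≈-1.131328, sp=-1, e=sp−y≈0.131328; I≈-1.546797, D=e−e_prev≈0.934453; u=3/4·0.131328+0·(-1.546797)+3/4·0.934453≈0.799336; next y=4/5·(-1.131328)+3/4·0.799336≈-0.305561
n=4: y≈-0.305561, sp=-1, e=sp−y≈-0.694439; I≈-2.241236, D=e−e_prev≈-0.825768; u=3/4·(-0.694439)+0·(-2.241236)+3/4·(-0.825768)≈-1.140155; next y=4/5·(-0.305561)+3/4·(-1.140155)≈-1.099565
n=5: y≈-1.099565, sp=-1, e=sp−y≈0.099565; I≈-2.141671, D=e−e_prev≈0.794004; u=3/4·0.099565+0·(-2.141671)+3/4·0.794004≈0.670177; next y=4/5·(-1.099565)+3/4·0.670177≈-0.377019
n=6: y≈-0.377019, sp=-1, e=sp−y≈-0.622981; I≈-2.764652, D=e−e_prev≈-0.722546; u=3/4·(-0.622981)+0·(-2.764652)+3/4·(-0.722546)≈-1.009145; next y=4/5·(-0.377019)+3/4·(-1.009145)≈-1.058474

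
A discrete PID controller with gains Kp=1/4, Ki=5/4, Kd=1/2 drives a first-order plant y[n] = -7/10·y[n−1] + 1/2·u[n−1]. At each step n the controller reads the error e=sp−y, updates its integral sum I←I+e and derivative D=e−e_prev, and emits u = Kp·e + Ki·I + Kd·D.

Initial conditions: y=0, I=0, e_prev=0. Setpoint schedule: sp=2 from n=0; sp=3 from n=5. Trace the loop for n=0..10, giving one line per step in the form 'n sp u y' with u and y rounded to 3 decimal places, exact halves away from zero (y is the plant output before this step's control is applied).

(exact arithmetic carried between steps; '≈' marks a value shown rounded to 6 d.p. or computed from one; I and e_prev carry over from the previous line; the table rounds u and y to 3 d.p., halves away from zero)
n=0: y=0, sp=2, e=sp−y=2; I=2, D=e−e_prev=2; u=1/4·2+5/4·2+1/2·2=4; next y=-7/10·0+1/2·4=2
n=1: y=2, sp=2, e=sp−y=0; I=2, D=e−e_prev=-2; u=1/4·0+5/4·2+1/2·(-2)=1.5; next y=-7/10·2+1/2·1.5=-0.65
n=2: y=-0.65, sp=2, e=sp−y=2.65; I=4.65, D=e−e_prev=2.65; u=1/4·2.65+5/4·4.65+1/2·2.65=7.8; next y=-7/10·(-0.65)+1/2·7.8=4.355
n=3: y=4.355, sp=2, e=sp−y=-2.355; I=2.295, D=e−e_prev=-5.005; u=1/4·(-2.355)+5/4·2.295+1/2·(-5.005)=-0.2225; next y=-7/10·4.355+1/2·(-0.2225)=-3.15975
n=4: y=-3.15975, sp=2, e=sp−y=5.15975; I=7.45475, D=e−e_prev=7.51475; u=1/4·5.15975+5/4·7.45475+1/2·7.51475=14.36575; next y=-7/10·(-3.15975)+1/2·14.36575=9.3947
n=5: y=9.3947, sp=3, e=sp−y=-6.3947; I=1.06005, D=e−e_prev=-11.55445; u=1/4·(-6.3947)+5/4·1.06005+1/2·(-11.55445)≈-6.050838; next y=-7/10·9.3947+1/2·(-6.050838)≈-9.601709
n=6: y≈-9.601709, sp=3, e=sp−y≈12.601709; I≈13.661759, D=e−e_prev≈18.996409; u=1/4·12.601709+5/4·13.661759+1/2·18.996409≈29.72583; next y=-7/10·(-9.601709)+1/2·29.72583≈21.584111
n=7: y≈21.584111, sp=3, e=sp−y≈-18.584111; I≈-4.922352, D=e−e_prev≈-31.185820; u=1/4·(-18.584111)+5/4·(-4.922352)+1/2·(-31.185820)≈-26.391878; next y=-7/10·21.584111+1/2·(-26.391878)≈-28.304817
n=8: y≈-28.304817, sp=3, e=sp−y≈31.304817; I≈26.382465, D=e−e_prev≈49.888928; u=1/4·31.304817+5/4·26.382465+1/2·49.888928≈65.748749; next y=-7/10·(-28.304817)+1/2·65.748749≈52.687746
n=9: y≈52.687746, sp=3, e=sp−y≈-49.687746; I≈-23.305282, D=e−e_prev≈-80.992563; u=1/4·(-49.687746)+5/4·(-23.305282)+1/2·(-80.992563)≈-82.049820; next y=-7/10·52.687746+1/2·(-82.049820)≈-77.906333
n=10: y≈-77.906333, sp=3, e=sp−y≈80.906333; I≈57.601051, D=e−e_prev≈130.594079; u=1/4·80.906333+5/4·57.601051+1/2·130.594079≈157.524936; next y=-7/10·(-77.906333)+1/2·157.524936≈133.296901

0 2 4.000 0.000
1 2 1.500 2.000
2 2 7.800 -0.650
3 2 -0.223 4.355
4 2 14.366 -3.160
5 3 -6.051 9.395
6 3 29.726 -9.602
7 3 -26.392 21.584
8 3 65.749 -28.305
9 3 -82.050 52.688
10 3 157.525 -77.906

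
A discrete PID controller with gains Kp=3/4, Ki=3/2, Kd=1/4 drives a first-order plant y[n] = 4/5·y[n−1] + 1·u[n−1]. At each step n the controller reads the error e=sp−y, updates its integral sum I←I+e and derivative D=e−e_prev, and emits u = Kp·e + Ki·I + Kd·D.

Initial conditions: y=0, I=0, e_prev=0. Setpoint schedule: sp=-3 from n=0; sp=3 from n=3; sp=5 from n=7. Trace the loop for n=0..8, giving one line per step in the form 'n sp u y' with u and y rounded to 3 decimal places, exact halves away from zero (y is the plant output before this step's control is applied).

(exact arithmetic carried between steps; '≈' marks a value shown rounded to 6 d.p. or computed from one; I and e_prev carry over from the previous line; the table rounds u and y to 3 d.p., halves away from zero)
n=0: y=0, sp=-3, e=sp−y=-3; I=-3, D=e−e_prev=-3; u=3/4·(-3)+3/2·(-3)+1/4·(-3)=-7.5; next y=4/5·0+1·(-7.5)=-7.5
n=1: y=-7.5, sp=-3, e=sp−y=4.5; I=1.5, D=e−e_prev=7.5; u=3/4·4.5+3/2·1.5+1/4·7.5=7.5; next y=4/5·(-7.5)+1·7.5=1.5
n=2: y=1.5, sp=-3, e=sp−y=-4.5; I=-3, D=e−e_prev=-9; u=3/4·(-4.5)+3/2·(-3)+1/4·(-9)=-10.125; next y=4/5·1.5+1·(-10.125)=-8.925
n=3: y=-8.925, sp=3, e=sp−y=11.925; I=8.925, D=e−e_prev=16.425; u=3/4·11.925+3/2·8.925+1/4·16.425=26.4375; next y=4/5·(-8.925)+1·26.4375=19.2975
n=4: y=19.2975, sp=3, e=sp−y=-16.2975; I=-7.3725, D=e−e_prev=-28.2225; u=3/4·(-16.2975)+3/2·(-7.3725)+1/4·(-28.2225)=-30.3375; next y=4/5·19.2975+1·(-30.3375)=-14.8995
n=5: y=-14.8995, sp=3, e=sp−y=17.8995; I=10.527, D=e−e_prev=34.197; u=3/4·17.8995+3/2·10.527+1/4·34.197=37.764375; next y=4/5·(-14.8995)+1·37.764375=25.844775
n=6: y=25.844775, sp=3, e=sp−y=-22.844775; I=-12.317775, D=e−e_prev=-40.744275; u=3/4·(-22.844775)+3/2·(-12.317775)+1/4·(-40.744275)≈-45.796313; next y=4/5·25.844775+1·(-45.796313)≈-25.120493
n=7: y≈-25.120493, sp=5, e=sp−y≈30.120493; I≈17.802718, D=e−e_prev≈52.965268; u=3/4·30.120493+3/2·17.802718+1/4·52.965268≈62.535763; next y=4/5·(-25.120493)+1·62.535763≈42.439369
n=8: y≈42.439369, sp=5, e=sp−y≈-37.439369; I≈-19.636651, D=e−e_prev≈-67.559861; u=3/4·(-37.439369)+3/2·(-19.636651)+1/4·(-67.559861)≈-74.424468; next y=4/5·42.439369+1·(-74.424468)≈-40.472973

0 -3 -7.500 0.000
1 -3 7.500 -7.500
2 -3 -10.125 1.500
3 3 26.438 -8.925
4 3 -30.338 19.298
5 3 37.764 -14.900
6 3 -45.796 25.845
7 5 62.536 -25.120
8 5 -74.424 42.439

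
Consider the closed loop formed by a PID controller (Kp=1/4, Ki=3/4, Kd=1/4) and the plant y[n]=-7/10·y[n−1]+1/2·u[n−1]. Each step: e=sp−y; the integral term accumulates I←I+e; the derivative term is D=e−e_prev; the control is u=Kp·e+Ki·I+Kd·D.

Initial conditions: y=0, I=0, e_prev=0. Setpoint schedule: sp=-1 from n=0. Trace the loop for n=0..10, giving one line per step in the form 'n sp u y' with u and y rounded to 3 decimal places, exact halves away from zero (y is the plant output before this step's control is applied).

0 -1 -1.250 0.000
1 -1 -0.969 -0.625
2 -1 -2.129 -0.047
3 -1 -1.468 -1.032
4 -1 -2.965 -0.012
5 -1 -1.624 -1.474
6 -1 -3.752 0.220
7 -1 -1.430 -2.030
8 -1 -4.640 0.706
9 -1 -0.836 -2.814
10 -1 -5.813 1.552

(exact arithmetic carried between steps; '≈' marks a value shown rounded to 6 d.p. or computed from one; I and e_prev carry over from the previous line; the table rounds u and y to 3 d.p., halves away from zero)
n=0: y=0, sp=-1, e=sp−y=-1; I=-1, D=e−e_prev=-1; u=1/4·(-1)+3/4·(-1)+1/4·(-1)=-1.25; next y=-7/10·0+1/2·(-1.25)=-0.625
n=1: y=-0.625, sp=-1, e=sp−y=-0.375; I=-1.375, D=e−e_prev=0.625; u=1/4·(-0.375)+3/4·(-1.375)+1/4·0.625=-0.96875; next y=-7/10·(-0.625)+1/2·(-0.96875)=-0.046875
n=2: y=-0.046875, sp=-1, e=sp−y=-0.953125; I=-2.328125, D=e−e_prev=-0.578125; u=1/4·(-0.953125)+3/4·(-2.328125)+1/4·(-0.578125)≈-2.128906; next y=-7/10·(-0.046875)+1/2·(-2.128906)≈-1.031641
n=3: y≈-1.031641, sp=-1, e=sp−y≈0.031641; I≈-2.296484, D=e−e_prev≈0.984766; u=1/4·0.031641+3/4·(-2.296484)+1/4·0.984766≈-1.468262; next y=-7/10·(-1.031641)+1/2·(-1.468262)≈-0.011982
n=4: y≈-0.011982, sp=-1, e=sp−y≈-0.988018; I≈-3.284502, D=e−e_prev≈-1.019658; u=1/4·(-0.988018)+3/4·(-3.284502)+1/4·(-1.019658)≈-2.965295; next y=-7/10·(-0.011982)+1/2·(-2.965295)≈-1.474260
n=5: y≈-1.474260, sp=-1, e=sp−y≈0.474260; I≈-2.810242, D=e−e_prev≈1.462278; u=1/4·0.474260+3/4·(-2.810242)+1/4·1.462278≈-1.623547; next y=-7/10·(-1.474260)+1/2·(-1.623547)≈0.220208
n=6: y≈0.220208, sp=-1, e=sp−y≈-1.220208; I≈-4.030450, D=e−e_prev≈-1.694468; u=1/4·(-1.220208)+3/4·(-4.030450)+1/4·(-1.694468)≈-3.751507; next y=-7/10·0.220208+1/2·(-3.751507)≈-2.029899
n=7: y≈-2.029899, sp=-1, e=sp−y≈1.029899; I≈-3.000551, D=e−e_prev≈2.250108; u=1/4·1.029899+3/4·(-3.000551)+1/4·2.250108≈-1.430411; next y=-7/10·(-2.029899)+1/2·(-1.430411)≈0.705724
n=8: y≈0.705724, sp=-1, e=sp−y≈-1.705724; I≈-4.706275, D=e−e_prev≈-2.735623; u=1/4·(-1.705724)+3/4·(-4.706275)+1/4·(-2.735623)≈-4.640043; next y=-7/10·0.705724+1/2·(-4.640043)≈-2.814028
n=9: y≈-2.814028, sp=-1, e=sp−y≈1.814028; I≈-2.892247, D=e−e_prev≈3.519752; u=1/4·1.814028+3/4·(-2.892247)+1/4·3.519752≈-0.835740; next y=-7/10·(-2.814028)+1/2·(-0.835740)≈1.551950
n=10: y≈1.551950, sp=-1, e=sp−y≈-2.551950; I≈-5.444196, D=e−e_prev≈-4.365978; u=1/4·(-2.551950)+3/4·(-5.444196)+1/4·(-4.365978)≈-5.812629; next y=-7/10·1.551950+1/2·(-5.812629)≈-3.992680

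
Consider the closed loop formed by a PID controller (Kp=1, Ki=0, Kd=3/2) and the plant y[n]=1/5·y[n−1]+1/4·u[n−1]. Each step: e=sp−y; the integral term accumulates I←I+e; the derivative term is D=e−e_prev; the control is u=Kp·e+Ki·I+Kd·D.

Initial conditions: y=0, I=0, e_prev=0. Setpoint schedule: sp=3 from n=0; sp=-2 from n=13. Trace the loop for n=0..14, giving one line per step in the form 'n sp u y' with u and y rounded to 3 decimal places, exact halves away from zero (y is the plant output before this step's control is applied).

0 3 7.500 0.000
1 3 -1.688 1.875
2 3 5.930 -0.047
3 3 -0.753 1.473
4 3 4.944 0.106
5 3 0.017 1.257
6 3 4.247 0.256
7 3 0.601 1.113
8 3 3.737 0.373
9 3 1.037 1.009
10 3 3.361 0.461
11 3 1.361 0.932
12 3 3.082 0.527
13 -2 -10.900 0.876
14 -2 5.688 -2.550

(exact arithmetic carried between steps; '≈' marks a value shown rounded to 6 d.p. or computed from one; I and e_prev carry over from the previous line; the table rounds u and y to 3 d.p., halves away from zero)
n=0: y=0, sp=3, e=sp−y=3; I=3, D=e−e_prev=3; u=1·3+0·3+3/2·3=7.5; next y=1/5·0+1/4·7.5=1.875
n=1: y=1.875, sp=3, e=sp−y=1.125; I=4.125, D=e−e_prev=-1.875; u=1·1.125+0·4.125+3/2·(-1.875)=-1.6875; next y=1/5·1.875+1/4·(-1.6875)=-0.046875
n=2: y=-0.046875, sp=3, e=sp−y=3.046875; I=7.171875, D=e−e_prev=1.921875; u=1·3.046875+0·7.171875+3/2·1.921875≈5.929688; next y=1/5·(-0.046875)+1/4·5.929688≈1.473047
n=3: y≈1.473047, sp=3, e=sp−y≈1.526953; I≈8.698828, D=e−e_prev≈-1.519922; u=1·1.526953+0·8.698828+3/2·(-1.519922)≈-0.752930; next y=1/5·1.473047+1/4·(-0.752930)≈0.106377
n=4: y≈0.106377, sp=3, e=sp−y≈2.893623; I≈11.592451, D=e−e_prev≈1.366670; u=1·2.893623+0·11.592451+3/2·1.366670≈4.943628; next y=1/5·0.106377+1/4·4.943628≈1.257182
n=5: y≈1.257182, sp=3, e=sp−y≈1.742818; I≈13.335269, D=e−e_prev≈-1.150805; u=1·1.742818+0·13.335269+3/2·(-1.150805)≈0.016609; next y=1/5·1.257182+1/4·0.016609≈0.255589
n=6: y≈0.255589, sp=3, e=sp−y≈2.744411; I≈16.079680, D=e−e_prev≈1.001594; u=1·2.744411+0·16.079680+3/2·1.001594≈4.246801; next y=1/5·0.255589+1/4·4.246801≈1.112818
n=7: y≈1.112818, sp=3, e=sp−y≈1.887182; I≈17.966862, D=e−e_prev≈-0.857229; u=1·1.887182+0·17.966862+3/2·(-0.857229)≈0.601338; next y=1/5·1.112818+1/4·0.601338≈0.372898
n=8: y≈0.372898, sp=3, e=sp−y≈2.627102; I≈20.593964, D=e−e_prev≈0.739920; u=1·2.627102+0·20.593964+3/2·0.739920≈3.736982; next y=1/5·0.372898+1/4·3.736982≈1.008825
n=9: y≈1.008825, sp=3, e=sp−y≈1.991175; I≈22.585139, D=e−e_prev≈-0.635927; u=1·1.991175+0·22.585139+3/2·(-0.635927)≈1.037284; next y=1/5·1.008825+1/4·1.037284≈0.461086
n=10: y≈0.461086, sp=3, e=sp−y≈2.538914; I≈25.124052, D=e−e_prev≈0.547739; u=1·2.538914+0·25.124052+3/2·0.547739≈3.360522; next y=1/5·0.461086+1/4·3.360522≈0.932348
n=11: y≈0.932348, sp=3, e=sp−y≈2.067652; I≈27.191705, D=e−e_prev≈-0.471262; u=1·2.067652+0·27.191705+3/2·(-0.471262)≈1.360760; next y=1/5·0.932348+1/4·1.360760≈0.526659
n=12: y≈0.526659, sp=3, e=sp−y≈2.473341; I≈29.665045, D=e−e_prev≈0.405688; u=1·2.473341+0·29.665045+3/2·0.405688≈3.081873; next y=1/5·0.526659+1/4·3.081873≈0.875800
n=13: y≈0.875800, sp=-2, e=sp−y≈-2.875800; I≈26.789245, D=e−e_prev≈-5.349141; u=1·(-2.875800)+0·26.789245+3/2·(-5.349141)≈-10.899511; next y=1/5·0.875800+1/4·(-10.899511)≈-2.549718
n=14: y≈-2.549718, sp=-2, e=sp−y≈0.549718; I≈27.338963, D=e−e_prev≈3.425518; u=1·0.549718+0·27.338963+3/2·3.425518≈5.687995; next y=1/5·(-2.549718)+1/4·5.687995≈0.912055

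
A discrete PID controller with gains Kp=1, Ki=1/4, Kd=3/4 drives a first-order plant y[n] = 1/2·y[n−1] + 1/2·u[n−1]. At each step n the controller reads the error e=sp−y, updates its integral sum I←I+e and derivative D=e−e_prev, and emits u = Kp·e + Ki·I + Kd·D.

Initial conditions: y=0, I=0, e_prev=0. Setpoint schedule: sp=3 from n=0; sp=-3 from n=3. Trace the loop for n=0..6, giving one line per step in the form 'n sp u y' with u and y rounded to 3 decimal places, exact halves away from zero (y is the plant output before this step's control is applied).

0 3 6.000 0.000
1 3 -1.500 3.000
2 3 5.250 0.750
3 -3 -12.375 3.000
4 -3 7.688 -4.688
5 -3 -10.031 1.500
6 -3 5.016 -4.266

(exact arithmetic carried between steps; '≈' marks a value shown rounded to 6 d.p. or computed from one; I and e_prev carry over from the previous line; the table rounds u and y to 3 d.p., halves away from zero)
n=0: y=0, sp=3, e=sp−y=3; I=3, D=e−e_prev=3; u=1·3+1/4·3+3/4·3=6; next y=1/2·0+1/2·6=3
n=1: y=3, sp=3, e=sp−y=0; I=3, D=e−e_prev=-3; u=1·0+1/4·3+3/4·(-3)=-1.5; next y=1/2·3+1/2·(-1.5)=0.75
n=2: y=0.75, sp=3, e=sp−y=2.25; I=5.25, D=e−e_prev=2.25; u=1·2.25+1/4·5.25+3/4·2.25=5.25; next y=1/2·0.75+1/2·5.25=3
n=3: y=3, sp=-3, e=sp−y=-6; I=-0.75, D=e−e_prev=-8.25; u=1·(-6)+1/4·(-0.75)+3/4·(-8.25)=-12.375; next y=1/2·3+1/2·(-12.375)=-4.6875
n=4: y=-4.6875, sp=-3, e=sp−y=1.6875; I=0.9375, D=e−e_prev=7.6875; u=1·1.6875+1/4·0.9375+3/4·7.6875=7.6875; next y=1/2·(-4.6875)+1/2·7.6875=1.5
n=5: y=1.5, sp=-3, e=sp−y=-4.5; I=-3.5625, D=e−e_prev=-6.1875; u=1·(-4.5)+1/4·(-3.5625)+3/4·(-6.1875)=-10.03125; next y=1/2·1.5+1/2·(-10.03125)=-4.265625
n=6: y=-4.265625, sp=-3, e=sp−y=1.265625; I=-2.296875, D=e−e_prev=5.765625; u=1·1.265625+1/4·(-2.296875)+3/4·5.765625=5.015625; next y=1/2·(-4.265625)+1/2·5.015625=0.375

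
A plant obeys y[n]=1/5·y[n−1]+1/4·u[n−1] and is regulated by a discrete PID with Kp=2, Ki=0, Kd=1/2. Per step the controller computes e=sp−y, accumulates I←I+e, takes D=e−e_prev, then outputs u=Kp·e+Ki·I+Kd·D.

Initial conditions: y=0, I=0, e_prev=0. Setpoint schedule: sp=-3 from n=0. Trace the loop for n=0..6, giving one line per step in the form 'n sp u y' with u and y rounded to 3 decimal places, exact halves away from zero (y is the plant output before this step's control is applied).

(exact arithmetic carried between steps; '≈' marks a value shown rounded to 6 d.p. or computed from one; I and e_prev carry over from the previous line; the table rounds u and y to 3 d.p., halves away from zero)
n=0: y=0, sp=-3, e=sp−y=-3; I=-3, D=e−e_prev=-3; u=2·(-3)+0·(-3)+1/2·(-3)=-7.5; next y=1/5·0+1/4·(-7.5)=-1.875
n=1: y=-1.875, sp=-3, e=sp−y=-1.125; I=-4.125, D=e−e_prev=1.875; u=2·(-1.125)+0·(-4.125)+1/2·1.875=-1.3125; next y=1/5·(-1.875)+1/4·(-1.3125)=-0.703125
n=2: y=-0.703125, sp=-3, e=sp−y=-2.296875; I=-6.421875, D=e−e_prev=-1.171875; u=2·(-2.296875)+0·(-6.421875)+1/2·(-1.171875)≈-5.179688; next y=1/5·(-0.703125)+1/4·(-5.179688)≈-1.435547
n=3: y≈-1.435547, sp=-3, e=sp−y≈-1.564453; I≈-7.986328, D=e−e_prev≈0.732422; u=2·(-1.564453)+0·(-7.986328)+1/2·0.732422≈-2.762695; next y=1/5·(-1.435547)+1/4·(-2.762695)≈-0.977783
n=4: y≈-0.977783, sp=-3, e=sp−y≈-2.022217; I≈-10.008545, D=e−e_prev≈-0.457764; u=2·(-2.022217)+0·(-10.008545)+1/2·(-0.457764)≈-4.273315; next y=1/5·(-0.977783)+1/4·(-4.273315)≈-1.263885
n=5: y≈-1.263885, sp=-3, e=sp−y≈-1.736115; I≈-11.744659, D=e−e_prev≈0.286102; u=2·(-1.736115)+0·(-11.744659)+1/2·0.286102≈-3.329178; next y=1/5·(-1.263885)+1/4·(-3.329178)≈-1.085072
n=6: y≈-1.085072, sp=-3, e=sp−y≈-1.914928; I≈-13.659588, D=e−e_prev≈-0.178814; u=2·(-1.914928)+0·(-13.659588)+1/2·(-0.178814)≈-3.919264; next y=1/5·(-1.085072)+1/4·(-3.919264)≈-1.196830

0 -3 -7.500 0.000
1 -3 -1.313 -1.875
2 -3 -5.180 -0.703
3 -3 -2.763 -1.436
4 -3 -4.273 -0.978
5 -3 -3.329 -1.264
6 -3 -3.919 -1.085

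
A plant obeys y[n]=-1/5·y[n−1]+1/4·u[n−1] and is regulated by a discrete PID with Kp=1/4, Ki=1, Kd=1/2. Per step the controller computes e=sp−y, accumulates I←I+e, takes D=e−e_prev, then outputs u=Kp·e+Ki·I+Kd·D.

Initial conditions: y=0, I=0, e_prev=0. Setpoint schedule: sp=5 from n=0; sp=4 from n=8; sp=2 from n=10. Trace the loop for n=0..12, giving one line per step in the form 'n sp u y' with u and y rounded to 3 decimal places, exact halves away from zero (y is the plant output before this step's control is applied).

(exact arithmetic carried between steps; '≈' marks a value shown rounded to 6 d.p. or computed from one; I and e_prev carry over from the previous line; the table rounds u and y to 3 d.p., halves away from zero)
n=0: y=0, sp=5, e=sp−y=5; I=5, D=e−e_prev=5; u=1/4·5+1·5+1/2·5=8.75; next y=-1/5·0+1/4·8.75=2.1875
n=1: y=2.1875, sp=5, e=sp−y=2.8125; I=7.8125, D=e−e_prev=-2.1875; u=1/4·2.8125+1·7.8125+1/2·(-2.1875)=7.421875; next y=-1/5·2.1875+1/4·7.421875≈1.417969
n=2: y≈1.417969, sp=5, e=sp−y≈3.582031; I≈11.394531, D=e−e_prev≈0.769531; u=1/4·3.582031+1·11.394531+1/2·0.769531≈12.674805; next y=-1/5·1.417969+1/4·12.674805≈2.885107
n=3: y≈2.885107, sp=5, e=sp−y≈2.114893; I≈13.509424, D=e−e_prev≈-1.467139; u=1/4·2.114893+1·13.509424+1/2·(-1.467139)≈13.304578; next y=-1/5·2.885107+1/4·13.304578≈2.749123
n=4: y≈2.749123, sp=5, e=sp−y≈2.250877; I≈15.760301, D=e−e_prev≈0.135984; u=1/4·2.250877+1·15.760301+1/2·0.135984≈16.391012; next y=-1/5·2.749123+1/4·16.391012≈3.547929
n=5: y≈3.547929, sp=5, e=sp−y≈1.452071; I≈17.212372, D=e−e_prev≈-0.798806; u=1/4·1.452071+1·17.212372+1/2·(-0.798806)≈17.175987; next y=-1/5·3.547929+1/4·17.175987≈3.584411
n=6: y≈3.584411, sp=5, e=sp−y≈1.415589; I≈18.627961, D=e−e_prev≈-0.036483; u=1/4·1.415589+1·18.627961+1/2·(-0.036483)≈18.963617; next y=-1/5·3.584411+1/4·18.963617≈4.024022
n=7: y≈4.024022, sp=5, e=sp−y≈0.975978; I≈19.603939, D=e−e_prev≈-0.439611; u=1/4·0.975978+1·19.603939+1/2·(-0.439611)≈19.628128; next y=-1/5·4.024022+1/4·19.628128≈4.102228
n=8: y≈4.102228, sp=4, e=sp−y≈-0.102228; I≈19.501712, D=e−e_prev≈-1.078206; u=1/4·(-0.102228)+1·19.501712+1/2·(-1.078206)≈18.937052; next y=-1/5·4.102228+1/4·18.937052≈3.913817
n=9: y≈3.913817, sp=4, e=sp−y≈0.086183; I≈19.587894, D=e−e_prev≈0.188410; u=1/4·0.086183+1·19.587894+1/2·0.188410≈19.703645; next y=-1/5·3.913817+1/4·19.703645≈4.143148
n=10: y≈4.143148, sp=2, e=sp−y≈-2.143148; I≈17.444746, D=e−e_prev≈-2.229330; u=1/4·(-2.143148)+1·17.444746+1/2·(-2.229330)≈15.794294; next y=-1/5·4.143148+1/4·15.794294≈3.119944
n=11: y≈3.119944, sp=2, e=sp−y≈-1.119944; I≈16.324802, D=e−e_prev≈1.023204; u=1/4·(-1.119944)+1·16.324802+1/2·1.023204≈16.556418; next y=-1/5·3.119944+1/4·16.556418≈3.515116
n=12: y≈3.515116, sp=2, e=sp−y≈-1.515116; I≈14.809687, D=e−e_prev≈-0.395172; u=1/4·(-1.515116)+1·14.809687+1/2·(-0.395172)≈14.233322; next y=-1/5·3.515116+1/4·14.233322≈2.855307

0 5 8.750 0.000
1 5 7.422 2.188
2 5 12.675 1.418
3 5 13.305 2.885
4 5 16.391 2.749
5 5 17.176 3.548
6 5 18.964 3.584
7 5 19.628 4.024
8 4 18.937 4.102
9 4 19.704 3.914
10 2 15.794 4.143
11 2 16.556 3.120
12 2 14.233 3.515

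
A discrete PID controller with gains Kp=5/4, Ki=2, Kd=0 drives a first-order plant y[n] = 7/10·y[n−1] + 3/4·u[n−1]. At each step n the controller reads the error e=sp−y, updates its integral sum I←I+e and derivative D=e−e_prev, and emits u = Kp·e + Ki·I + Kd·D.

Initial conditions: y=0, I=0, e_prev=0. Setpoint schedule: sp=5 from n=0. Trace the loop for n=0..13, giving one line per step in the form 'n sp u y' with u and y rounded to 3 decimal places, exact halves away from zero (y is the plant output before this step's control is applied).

(exact arithmetic carried between steps; '≈' marks a value shown rounded to 6 d.p. or computed from one; I and e_prev carry over from the previous line; the table rounds u and y to 3 d.p., halves away from zero)
n=0: y=0, sp=5, e=sp−y=5; I=5, D=e−e_prev=5; u=5/4·5+2·5+0·5=16.25; next y=7/10·0+3/4·16.25=12.1875
n=1: y=12.1875, sp=5, e=sp−y=-7.1875; I=-2.1875, D=e−e_prev=-12.1875; u=5/4·(-7.1875)+2·(-2.1875)+0·(-12.1875)=-13.359375; next y=7/10·12.1875+3/4·(-13.359375)≈-1.488281
n=2: y≈-1.488281, sp=5, e=sp−y≈6.488281; I≈4.300781, D=e−e_prev≈13.675781; u=5/4·6.488281+2·4.300781+0·13.675781≈16.711914; next y=7/10·(-1.488281)+3/4·16.711914≈11.492139
n=3: y≈11.492139, sp=5, e=sp−y≈-6.492139; I≈-2.191357, D=e−e_prev≈-12.980420; u=5/4·(-6.492139)+2·(-2.191357)+0·(-12.980420)≈-12.497888; next y=7/10·11.492139+3/4·(-12.497888)≈-1.328919
n=4: y≈-1.328919, sp=5, e=sp−y≈6.328919; I≈4.137562, D=e−e_prev≈12.821058; u=5/4·6.328919+2·4.137562+0·12.821058≈16.186272; next y=7/10·(-1.328919)+3/4·16.186272≈11.209461
n=5: y≈11.209461, sp=5, e=sp−y≈-6.209461; I≈-2.071899, D=e−e_prev≈-12.538380; u=5/4·(-6.209461)+2·(-2.071899)+0·(-12.538380)≈-11.905624; next y=7/10·11.209461+3/4·(-11.905624)≈-1.082596
n=6: y≈-1.082596, sp=5, e=sp−y≈6.082596; I≈4.010696, D=e−e_prev≈12.292056; u=5/4·6.082596+2·4.010696+0·12.292056≈15.624637; next y=7/10·(-1.082596)+3/4·15.624637≈10.960661
n=7: y≈10.960661, sp=5, e=sp−y≈-5.960661; I≈-1.949965, D=e−e_prev≈-12.043257; u=5/4·(-5.960661)+2·(-1.949965)+0·(-12.043257)≈-11.350756; next y=7/10·10.960661+3/4·(-11.350756)≈-0.840604
n=8: y≈-0.840604, sp=5, e=sp−y≈5.840604; I≈3.890639, D=e−e_prev≈11.801265; u=5/4·5.840604+2·3.890639+0·11.801265≈15.082034; next y=7/10·(-0.840604)+3/4·15.082034≈10.723103
n=9: y≈10.723103, sp=5, e=sp−y≈-5.723103; I≈-1.832463, D=e−e_prev≈-11.563707; u=5/4·(-5.723103)+2·(-1.832463)+0·(-11.563707)≈-10.818804; next y=7/10·10.723103+3/4·(-10.818804)≈-0.607932
n=10: y≈-0.607932, sp=5, e=sp−y≈5.607932; I≈3.775468, D=e−e_prev≈11.331034; u=5/4·5.607932+2·3.775468+0·11.331034≈14.560851; next y=7/10·(-0.607932)+3/4·14.560851≈10.495086
n=11: y≈10.495086, sp=5, e=sp−y≈-5.495086; I≈-1.719618, D=e−e_prev≈-11.103018; u=5/4·(-5.495086)+2·(-1.719618)+0·(-11.103018)≈-10.308094; next y=7/10·10.495086+3/4·(-10.308094)≈-0.384510
n=12: y≈-0.384510, sp=5, e=sp−y≈5.384510; I≈3.664892, D=e−e_prev≈10.879596; u=5/4·5.384510+2·3.664892+0·10.879596≈14.060421; next y=7/10·(-0.384510)+3/4·14.060421≈10.276159
n=13: y≈10.276159, sp=5, e=sp−y≈-5.276159; I≈-1.611267, D=e−e_prev≈-10.660669; u=5/4·(-5.276159)+2·(-1.611267)+0·(-10.660669)≈-9.817733; next y=7/10·10.276159+3/4·(-9.817733)≈-0.169988

0 5 16.250 0.000
1 5 -13.359 12.188
2 5 16.712 -1.488
3 5 -12.498 11.492
4 5 16.186 -1.329
5 5 -11.906 11.209
6 5 15.625 -1.083
7 5 -11.351 10.961
8 5 15.082 -0.841
9 5 -10.819 10.723
10 5 14.561 -0.608
11 5 -10.308 10.495
12 5 14.060 -0.385
13 5 -9.818 10.276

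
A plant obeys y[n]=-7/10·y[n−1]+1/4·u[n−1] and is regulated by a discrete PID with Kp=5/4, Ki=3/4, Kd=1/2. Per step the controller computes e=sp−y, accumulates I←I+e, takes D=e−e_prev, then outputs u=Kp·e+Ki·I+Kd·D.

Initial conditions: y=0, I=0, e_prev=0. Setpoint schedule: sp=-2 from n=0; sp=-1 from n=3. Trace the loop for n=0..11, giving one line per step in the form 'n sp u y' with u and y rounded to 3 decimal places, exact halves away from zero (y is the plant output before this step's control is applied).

0 -2 -5.000 0.000
1 -2 -2.375 -1.250
2 -2 -7.391 0.281
3 -1 -0.021 -2.045
4 -1 -9.577 1.426
5 -1 2.384 -3.392
6 -1 -14.138 2.971
7 -1 7.527 -5.614
8 -1 -21.868 5.811
9 -1 17.102 -9.535
10 -1 -35.383 10.950
11 -1 34.549 -16.511

(exact arithmetic carried between steps; '≈' marks a value shown rounded to 6 d.p. or computed from one; I and e_prev carry over from the previous line; the table rounds u and y to 3 d.p., halves away from zero)
n=0: y=0, sp=-2, e=sp−y=-2; I=-2, D=e−e_prev=-2; u=5/4·(-2)+3/4·(-2)+1/2·(-2)=-5; next y=-7/10·0+1/4·(-5)=-1.25
n=1: y=-1.25, sp=-2, e=sp−y=-0.75; I=-2.75, D=e−e_prev=1.25; u=5/4·(-0.75)+3/4·(-2.75)+1/2·1.25=-2.375; next y=-7/10·(-1.25)+1/4·(-2.375)=0.28125
n=2: y=0.28125, sp=-2, e=sp−y=-2.28125; I=-5.03125, D=e−e_prev=-1.53125; u=5/4·(-2.28125)+3/4·(-5.03125)+1/2·(-1.53125)=-7.390625; next y=-7/10·0.28125+1/4·(-7.390625)≈-2.044531
n=3: y≈-2.044531, sp=-1, e=sp−y≈1.044531; I≈-3.986719, D=e−e_prev≈3.325781; u=5/4·1.044531+3/4·(-3.986719)+1/2·3.325781≈-0.021484; next y=-7/10·(-2.044531)+1/4·(-0.021484)≈1.425801
n=4: y≈1.425801, sp=-1, e=sp−y≈-2.425801; I≈-6.412520, D=e−e_prev≈-3.470332; u=5/4·(-2.425801)+3/4·(-6.412520)+1/2·(-3.470332)≈-9.576807; next y=-7/10·1.425801+1/4·(-9.576807)≈-3.392262
n=5: y≈-3.392262, sp=-1, e=sp−y≈2.392262; I≈-4.020257, D=e−e_prev≈4.818063; u=5/4·2.392262+3/4·(-4.020257)+1/2·4.818063≈2.384166; next y=-7/10·(-3.392262)+1/4·2.384166≈2.970625
n=6: y≈2.970625, sp=-1, e=sp−y≈-3.970625; I≈-7.990882, D=e−e_prev≈-6.362887; u=5/4·(-3.970625)+3/4·(-7.990882)+1/2·(-6.362887)≈-14.137887; next y=-7/10·2.970625+1/4·(-14.137887)≈-5.613909
n=7: y≈-5.613909, sp=-1, e=sp−y≈4.613909; I≈-3.376973, D=e−e_prev≈8.584534; u=5/4·4.613909+3/4·(-3.376973)+1/2·8.584534≈7.526924; next y=-7/10·(-5.613909)+1/4·7.526924≈5.811467
n=8: y≈5.811467, sp=-1, e=sp−y≈-6.811467; I≈-10.188441, D=e−e_prev≈-11.425377; u=5/4·(-6.811467)+3/4·(-10.188441)+1/2·(-11.425377)≈-21.868353; next y=-7/10·5.811467+1/4·(-21.868353)≈-9.535116
n=9: y≈-9.535116, sp=-1, e=sp−y≈8.535116; I≈-1.653325, D=e−e_prev≈15.346583; u=5/4·8.535116+3/4·(-1.653325)+1/2·15.346583≈17.102192; next y=-7/10·(-9.535116)+1/4·17.102192≈10.950129
n=10: y≈10.950129, sp=-1, e=sp−y≈-11.950129; I≈-13.603454, D=e−e_prev≈-20.485244; u=5/4·(-11.950129)+3/4·(-13.603454)+1/2·(-20.485244)≈-35.382874; next y=-7/10·10.950129+1/4·(-35.382874)≈-16.510809
n=11: y≈-16.510809, sp=-1, e=sp−y≈15.510809; I≈1.907355, D=e−e_prev≈27.460938; u=5/4·15.510809+3/4·1.907355+1/2·27.460938≈34.549496; next y=-7/10·(-16.510809)+1/4·34.549496≈20.194940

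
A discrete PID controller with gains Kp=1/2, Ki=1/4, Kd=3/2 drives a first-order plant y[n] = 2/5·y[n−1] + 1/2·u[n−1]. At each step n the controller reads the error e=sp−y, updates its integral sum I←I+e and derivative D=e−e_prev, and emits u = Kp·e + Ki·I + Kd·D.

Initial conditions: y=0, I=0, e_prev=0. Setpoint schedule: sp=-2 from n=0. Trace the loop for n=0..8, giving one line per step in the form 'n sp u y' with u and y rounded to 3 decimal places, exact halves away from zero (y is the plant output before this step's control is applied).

0 -2 -4.500 0.000
1 -2 3.063 -2.250
2 -2 -6.733 0.631
3 -2 5.358 -3.114
4 -2 -10.213 1.433
5 -2 9.174 -4.533
6 -2 -15.583 2.774
7 -2 15.459 -6.682
8 -2 -23.966 5.057

(exact arithmetic carried between steps; '≈' marks a value shown rounded to 6 d.p. or computed from one; I and e_prev carry over from the previous line; the table rounds u and y to 3 d.p., halves away from zero)
n=0: y=0, sp=-2, e=sp−y=-2; I=-2, D=e−e_prev=-2; u=1/2·(-2)+1/4·(-2)+3/2·(-2)=-4.5; next y=2/5·0+1/2·(-4.5)=-2.25
n=1: y=-2.25, sp=-2, e=sp−y=0.25; I=-1.75, D=e−e_prev=2.25; u=1/2·0.25+1/4·(-1.75)+3/2·2.25=3.0625; next y=2/5·(-2.25)+1/2·3.0625=0.63125
n=2: y=0.63125, sp=-2, e=sp−y=-2.63125; I=-4.38125, D=e−e_prev=-2.88125; u=1/2·(-2.63125)+1/4·(-4.38125)+3/2·(-2.88125)≈-6.732813; next y=2/5·0.63125+1/2·(-6.732813)≈-3.113906
n=3: y≈-3.113906, sp=-2, e=sp−y≈1.113906; I≈-3.267344, D=e−e_prev≈3.745156; u=1/2·1.113906+1/4·(-3.267344)+3/2·3.745156≈5.357852; next y=2/5·(-3.113906)+1/2·5.357852≈1.433363
n=4: y≈1.433363, sp=-2, e=sp−y≈-3.433363; I≈-6.700707, D=e−e_prev≈-4.547270; u=1/2·(-3.433363)+1/4·(-6.700707)+3/2·(-4.547270)≈-10.212763; next y=2/5·1.433363+1/2·(-10.212763)≈-4.533036
n=5: y≈-4.533036, sp=-2, e=sp−y≈2.533036; I≈-4.167671, D=e−e_prev≈5.966399; u=1/2·2.533036+1/4·(-4.167671)+3/2·5.966399≈9.174199; next y=2/5·(-4.533036)+1/2·9.174199≈2.773885
n=6: y≈2.773885, sp=-2, e=sp−y≈-4.773885; I≈-8.941556, D=e−e_prev≈-7.306921; u=1/2·(-4.773885)+1/4·(-8.941556)+3/2·(-7.306921)≈-15.582714; next y=2/5·2.773885+1/2·(-15.582714)≈-6.681803
n=7: y≈-6.681803, sp=-2, e=sp−y≈4.681803; I≈-4.259754, D=e−e_prev≈9.455688; u=1/2·4.681803+1/4·(-4.259754)+3/2·9.455688≈15.459495; next y=2/5·(-6.681803)+1/2·15.459495≈5.057026
n=8: y≈5.057026, sp=-2, e=sp−y≈-7.057026; I≈-11.316780, D=e−e_prev≈-11.738829; u=1/2·(-7.057026)+1/4·(-11.316780)+3/2·(-11.738829)≈-23.965952; next y=2/5·5.057026+1/2·(-23.965952)≈-9.960165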